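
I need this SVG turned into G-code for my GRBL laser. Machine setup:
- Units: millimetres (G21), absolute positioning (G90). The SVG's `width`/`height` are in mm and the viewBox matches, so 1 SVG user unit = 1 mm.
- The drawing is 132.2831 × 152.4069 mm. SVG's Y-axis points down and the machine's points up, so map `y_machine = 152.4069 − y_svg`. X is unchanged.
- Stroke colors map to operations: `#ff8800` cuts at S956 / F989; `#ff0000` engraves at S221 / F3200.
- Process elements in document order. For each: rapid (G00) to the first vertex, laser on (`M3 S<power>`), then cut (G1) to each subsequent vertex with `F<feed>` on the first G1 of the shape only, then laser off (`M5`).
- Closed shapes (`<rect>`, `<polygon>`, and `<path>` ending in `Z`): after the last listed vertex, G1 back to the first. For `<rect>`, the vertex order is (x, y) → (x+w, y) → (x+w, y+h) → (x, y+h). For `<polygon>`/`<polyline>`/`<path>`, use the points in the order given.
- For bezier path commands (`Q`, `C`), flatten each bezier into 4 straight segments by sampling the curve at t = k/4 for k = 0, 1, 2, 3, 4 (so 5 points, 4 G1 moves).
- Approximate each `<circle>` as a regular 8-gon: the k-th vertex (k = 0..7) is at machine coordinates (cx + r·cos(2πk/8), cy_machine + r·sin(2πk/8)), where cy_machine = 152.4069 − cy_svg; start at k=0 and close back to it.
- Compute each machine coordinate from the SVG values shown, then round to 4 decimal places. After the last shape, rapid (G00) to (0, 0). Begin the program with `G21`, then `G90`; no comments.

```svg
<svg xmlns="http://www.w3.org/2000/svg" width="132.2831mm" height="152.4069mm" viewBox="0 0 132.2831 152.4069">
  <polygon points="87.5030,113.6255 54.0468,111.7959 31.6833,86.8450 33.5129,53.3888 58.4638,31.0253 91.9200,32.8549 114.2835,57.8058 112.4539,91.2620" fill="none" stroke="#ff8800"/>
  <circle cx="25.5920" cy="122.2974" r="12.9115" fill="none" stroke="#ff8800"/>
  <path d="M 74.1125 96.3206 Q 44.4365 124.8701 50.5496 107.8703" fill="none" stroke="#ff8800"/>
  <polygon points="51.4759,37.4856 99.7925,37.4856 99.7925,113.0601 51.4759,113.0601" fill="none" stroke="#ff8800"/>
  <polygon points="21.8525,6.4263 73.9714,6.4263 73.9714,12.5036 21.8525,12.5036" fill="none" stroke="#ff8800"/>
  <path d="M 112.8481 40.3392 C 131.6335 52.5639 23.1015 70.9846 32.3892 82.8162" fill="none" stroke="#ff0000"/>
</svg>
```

G21
G90
G00 X87.5030 Y38.7814
M3 S956
G1 X54.0468 Y40.6110 F989
G1 X31.6833 Y65.5619
G1 X33.5129 Y99.0181
G1 X58.4638 Y121.3816
G1 X91.9200 Y119.5520
G1 X114.2835 Y94.6011
G1 X112.4539 Y61.1449
G1 X87.5030 Y38.7814
M5
G00 X38.5035 Y30.1095
M3 S956
G1 X34.7218 Y39.2393 F989
G1 X25.5920 Y43.0210
G1 X16.4622 Y39.2393
G1 X12.6805 Y30.1095
G1 X16.4622 Y20.9797
G1 X25.5920 Y17.1980
G1 X34.7218 Y20.9797
G1 X38.5035 Y30.1095
M5
G00 X74.1125 Y56.0863
M3 S956
G1 X61.5113 Y44.6584 F989
G1 X53.3838 Y38.9241
G1 X49.7299 Y38.8835
G1 X50.5496 Y44.5366
M5
G00 X51.4759 Y114.9213
M3 S956
G1 X99.7925 Y114.9213 F989
G1 X99.7925 Y39.3468
G1 X51.4759 Y39.3468
G1 X51.4759 Y114.9213
M5
G00 X21.8525 Y145.9806
M3 S956
G1 X73.9714 Y145.9806 F989
G1 X73.9714 Y139.9033
G1 X21.8525 Y139.9033
G1 X21.8525 Y145.9806
M5
G00 X112.8481 Y112.0677
M3 S221
G1 X106.8954 Y101.9372 F3200
G1 X76.1803 Y90.6818
G1 X43.6844 Y79.5001
G1 X32.3892 Y69.5907
M5
G00 X0.0000 Y0.0000

Since the viewBox matches the mm dimensions, user units are millimetres directly. The only transform is the Y-flip y_m = 152.4069 − y_svg.

Shape 1 is a regular polygon drawn with `<polygon>`. Its stroke #ff8800 means cut at S956, F989. After flipping Y the toolpath is (87.5030,38.7814) → (54.0468,40.6110) → (31.6833,65.5619) → (33.5129,99.0181) → (58.4638,121.3816) → (91.9200,119.5520) → (114.2835,94.6011) → (112.4539,61.1449) → (87.5030,38.7814), returning to the start.

Shape 2 is a circle drawn with `<circle>`. Its stroke #ff8800 means cut at S956, F989. After flipping Y the toolpath is (38.5035,30.1095) → (34.7218,39.2393) → (25.5920,43.0210) → (16.4622,39.2393) → (12.6805,30.1095) → (16.4622,20.9797) → (25.5920,17.1980) → (34.7218,20.9797) → (38.5035,30.1095), returning to the start.

Shape 3 is a quadratic bezier drawn with `<path>`. Its stroke #ff8800 means cut at S956, F989. After flipping Y the toolpath is (74.1125,56.0863) → (61.5113,44.6584) → (53.3838,38.9241) → (49.7299,38.8835) → (50.5496,44.5366).

Shape 4 is a rectangle drawn with `<polygon>`. Its stroke #ff8800 means cut at S956, F989. After flipping Y the toolpath is (51.4759,114.9213) → (99.7925,114.9213) → (99.7925,39.3468) → (51.4759,39.3468) → (51.4759,114.9213), returning to the start.

Shape 5 is a rectangle drawn with `<polygon>`. Its stroke #ff8800 means cut at S956, F989. After flipping Y the toolpath is (21.8525,145.9806) → (73.9714,145.9806) → (73.9714,139.9033) → (21.8525,139.9033) → (21.8525,145.9806), returning to the start.

Shape 6 is a cubic bezier drawn with `<path>`. Its stroke #ff0000 means engrave at S221, F3200. After flipping Y the toolpath is (112.8481,112.0677) → (106.8954,101.9372) → (76.1803,90.6818) → (43.6844,79.5001) → (32.3892,69.5907).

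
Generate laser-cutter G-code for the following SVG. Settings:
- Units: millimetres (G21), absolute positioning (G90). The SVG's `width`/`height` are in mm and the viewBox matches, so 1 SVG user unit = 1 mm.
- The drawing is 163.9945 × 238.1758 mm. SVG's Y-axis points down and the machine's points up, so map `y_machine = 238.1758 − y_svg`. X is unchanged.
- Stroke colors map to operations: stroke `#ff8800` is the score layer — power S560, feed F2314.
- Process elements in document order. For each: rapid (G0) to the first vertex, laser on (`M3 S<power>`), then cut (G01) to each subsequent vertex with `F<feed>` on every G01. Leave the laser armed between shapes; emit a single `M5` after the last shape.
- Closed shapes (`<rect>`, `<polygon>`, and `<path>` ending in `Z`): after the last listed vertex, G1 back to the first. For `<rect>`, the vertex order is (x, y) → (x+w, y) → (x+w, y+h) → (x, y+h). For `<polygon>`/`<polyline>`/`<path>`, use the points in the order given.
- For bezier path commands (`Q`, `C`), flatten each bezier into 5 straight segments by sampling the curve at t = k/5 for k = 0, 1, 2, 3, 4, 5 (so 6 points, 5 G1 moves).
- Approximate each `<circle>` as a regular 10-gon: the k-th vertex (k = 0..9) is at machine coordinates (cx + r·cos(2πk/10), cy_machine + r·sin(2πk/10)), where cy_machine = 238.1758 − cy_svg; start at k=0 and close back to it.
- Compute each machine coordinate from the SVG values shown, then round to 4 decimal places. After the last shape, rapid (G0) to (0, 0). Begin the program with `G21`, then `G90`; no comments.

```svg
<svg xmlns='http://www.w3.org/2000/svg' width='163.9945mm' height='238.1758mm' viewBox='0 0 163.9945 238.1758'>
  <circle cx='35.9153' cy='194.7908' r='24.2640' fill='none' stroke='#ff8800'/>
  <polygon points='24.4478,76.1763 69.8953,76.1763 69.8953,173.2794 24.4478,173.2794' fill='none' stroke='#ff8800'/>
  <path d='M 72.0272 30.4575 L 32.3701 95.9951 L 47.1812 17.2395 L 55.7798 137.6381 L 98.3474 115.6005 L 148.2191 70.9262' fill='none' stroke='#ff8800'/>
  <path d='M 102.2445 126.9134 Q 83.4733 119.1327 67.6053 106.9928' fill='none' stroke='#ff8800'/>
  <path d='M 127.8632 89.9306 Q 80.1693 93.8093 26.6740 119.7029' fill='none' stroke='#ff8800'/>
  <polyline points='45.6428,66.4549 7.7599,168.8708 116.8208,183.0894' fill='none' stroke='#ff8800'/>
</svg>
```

G21
G90
G0 X60.1793 Y43.3850
M3 S560
G01 X55.5453 Y57.6470 F2314
G01 X43.4133 Y66.4614 F2314
G01 X28.4173 Y66.4614 F2314
G01 X16.2853 Y57.6470 F2314
G01 X11.6513 Y43.3850 F2314
G01 X16.2853 Y29.1230 F2314
G01 X28.4173 Y20.3086 F2314
G01 X43.4133 Y20.3086 F2314
G01 X55.5453 Y29.1230 F2314
G01 X60.1793 Y43.3850 F2314
G0 X24.4478 Y161.9995
M3 S560
G01 X69.8953 Y161.9995 F2314
G01 X69.8953 Y64.8964 F2314
G01 X24.4478 Y64.8964 F2314
G01 X24.4478 Y161.9995 F2314
G0 X72.0272 Y207.7183
M3 S560
G01 X32.3701 Y142.1807 F2314
G01 X47.1812 Y220.9363 F2314
G01 X55.7798 Y100.5377 F2314
G01 X98.3474 Y122.5753 F2314
G01 X148.2191 Y167.2496 F2314
G0 X102.2445 Y111.2624
M3 S560
G01 X94.8521 Y114.5490 F2314
G01 X87.6921 Y118.1844 F2314
G01 X80.7642 Y122.1686 F2314
G01 X74.0686 Y126.5014 F2314
G01 X67.6053 Y131.1830 F2314
G0 X127.8632 Y148.2452
M3 S560
G01 X108.5536 Y145.8131 F2314
G01 X88.7799 Y141.6199 F2314
G01 X68.5420 Y135.6654 F2314
G01 X47.8401 Y127.9497 F2314
G01 X26.6740 Y118.4729 F2314
G0 X45.6428 Y171.7209
M3 S560
G01 X7.7599 Y69.3050 F2314
G01 X116.8208 Y55.0864 F2314
M5
G0 X0.0000 Y0.0000

1 u = 1 mm; y_m = 238.1758 − y.

[1] `<circle>` circle, #ff8800→score S560 F2314: (60.1793,43.3850) → (55.5453,57.6470) → (43.4133,66.4614) → (28.4173,66.4614) → (16.2853,57.6470) → (11.6513,43.3850) → (16.2853,29.1230) → (28.4173,20.3086) → (43.4133,20.3086) → (55.5453,29.1230) → (60.1793,43.3850) (closed)

[2] `<polygon>` rectangle, #ff8800→score S560 F2314: (24.4478,161.9995) → (69.8953,161.9995) → (69.8953,64.8964) → (24.4478,64.8964) → (24.4478,161.9995) (closed)

[3] `<path>` open polyline, #ff8800→score S560 F2314: (72.0272,207.7183) → (32.3701,142.1807) → (47.1812,220.9363) → (55.7798,100.5377) → (98.3474,122.5753) → (148.2191,167.2496)

[4] `<path>` quadratic bezier, #ff8800→score S560 F2314: (102.2445,111.2624) → (94.8521,114.5490) → (87.6921,118.1844) → (80.7642,122.1686) → (74.0686,126.5014) → (67.6053,131.1830)

[5] `<path>` quadratic bezier, #ff8800→score S560 F2314: (127.8632,148.2452) → (108.5536,145.8131) → (88.7799,141.6199) → (68.5420,135.6654) → (47.8401,127.9497) → (26.6740,118.4729)

[6] `<polyline>` open polyline, #ff8800→score S560 F2314: (45.6428,171.7209) → (7.7599,69.3050) → (116.8208,55.0864)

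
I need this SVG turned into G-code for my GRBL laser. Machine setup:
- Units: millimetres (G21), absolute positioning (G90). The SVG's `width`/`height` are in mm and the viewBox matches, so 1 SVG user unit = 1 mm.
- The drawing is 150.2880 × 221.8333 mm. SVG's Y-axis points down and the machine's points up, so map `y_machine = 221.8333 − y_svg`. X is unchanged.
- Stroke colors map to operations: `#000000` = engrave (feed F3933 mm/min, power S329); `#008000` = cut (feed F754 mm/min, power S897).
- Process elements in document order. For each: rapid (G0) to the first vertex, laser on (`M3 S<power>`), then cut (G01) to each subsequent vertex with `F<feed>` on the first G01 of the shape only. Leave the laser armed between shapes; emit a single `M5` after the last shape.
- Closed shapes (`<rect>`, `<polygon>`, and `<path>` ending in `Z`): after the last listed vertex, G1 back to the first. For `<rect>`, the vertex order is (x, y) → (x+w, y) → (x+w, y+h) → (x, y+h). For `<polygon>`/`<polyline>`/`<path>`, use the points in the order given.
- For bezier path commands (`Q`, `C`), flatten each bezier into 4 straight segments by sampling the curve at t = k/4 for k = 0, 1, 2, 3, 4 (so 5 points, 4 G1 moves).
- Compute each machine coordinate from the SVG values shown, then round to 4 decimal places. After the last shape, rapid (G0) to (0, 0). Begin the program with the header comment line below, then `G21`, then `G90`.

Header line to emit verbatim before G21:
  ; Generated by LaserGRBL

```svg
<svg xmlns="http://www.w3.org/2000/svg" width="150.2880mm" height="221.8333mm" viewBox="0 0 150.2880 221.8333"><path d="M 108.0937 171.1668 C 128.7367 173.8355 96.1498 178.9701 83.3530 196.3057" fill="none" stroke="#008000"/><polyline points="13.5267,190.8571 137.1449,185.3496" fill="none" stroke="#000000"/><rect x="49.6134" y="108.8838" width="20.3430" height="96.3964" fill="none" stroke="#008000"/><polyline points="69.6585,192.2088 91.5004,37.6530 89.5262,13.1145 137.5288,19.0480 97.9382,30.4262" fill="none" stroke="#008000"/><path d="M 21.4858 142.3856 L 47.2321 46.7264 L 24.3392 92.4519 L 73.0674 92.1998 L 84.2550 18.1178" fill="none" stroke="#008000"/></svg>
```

; Generated by LaserGRBL
G21
G90
G0 X108.0937 Y50.6665
M3 S897
G01 X114.7363 Y48.0505 F754
G01 X108.2633 Y43.5971
G01 X95.5203 Y36.3937
G01 X83.3530 Y25.5276
G0 X13.5267 Y30.9762
M3 S329
G01 X137.1449 Y36.4837 F3933
G0 X49.6134 Y112.9495
M3 S897
G01 X69.9564 Y112.9495 F754
G01 X69.9564 Y16.5531
G01 X49.6134 Y16.5531
G01 X49.6134 Y112.9495
G0 X69.6585 Y29.6245
M3 S897
G01 X91.5004 Y184.1803 F754
G01 X89.5262 Y208.7188
G01 X137.5288 Y202.7853
G01 X97.9382 Y191.4071
G0 X21.4858 Y79.4477
M3 S897
G01 X47.2321 Y175.1069 F754
G01 X24.3392 Y129.3814
G01 X73.0674 Y129.6335
G01 X84.2550 Y203.7155
M5
G0 X0.0000 Y0.0000

viewBox `0 0 150.2880 221.8333` with mm width/height → 1 unit = 1 mm. Flip: y_m = 221.8333 − y_svg.

**Shape 1** — `<path>` cubic bezier, stroke `#008000` → cut (S897, F754). Control points (SVG): P0=(108.0937,171.1668), P1=(128.7367,173.8355), P2=(96.1498,178.9701), P3=(83.3530,196.3057); sampled at t=k/4. Machine vertices: (108.0937,50.6665) → (114.7363,48.0505) → (108.2633,43.5971) → (95.5203,36.3937) → (83.3530,25.5276). Open path.

**Shape 2** — `<polyline>` line segment, stroke `#000000` → engrave (S329, F3933). Machine vertices: (13.5267,30.9762) → (137.1449,36.4837). Open path.

**Shape 3** — `<rect>` rectangle, stroke `#008000` → cut (S897, F754). Machine vertices: (49.6134,112.9495) → (69.9564,112.9495) → (69.9564,16.5531) → (49.6134,16.5531) → (49.6134,112.9495). Closed: final G1 returns to the first vertex.

**Shape 4** — `<polyline>` open polyline, stroke `#008000` → cut (S897, F754). Machine vertices: (69.6585,29.6245) → (91.5004,184.1803) → (89.5262,208.7188) → (137.5288,202.7853) → (97.9382,191.4071). Open path.

**Shape 5** — `<path>` open polyline, stroke `#008000` → cut (S897, F754). Machine vertices: (21.4858,79.4477) → (47.2321,175.1069) → (24.3392,129.3814) → (73.0674,129.6335) → (84.2550,203.7155). Open path.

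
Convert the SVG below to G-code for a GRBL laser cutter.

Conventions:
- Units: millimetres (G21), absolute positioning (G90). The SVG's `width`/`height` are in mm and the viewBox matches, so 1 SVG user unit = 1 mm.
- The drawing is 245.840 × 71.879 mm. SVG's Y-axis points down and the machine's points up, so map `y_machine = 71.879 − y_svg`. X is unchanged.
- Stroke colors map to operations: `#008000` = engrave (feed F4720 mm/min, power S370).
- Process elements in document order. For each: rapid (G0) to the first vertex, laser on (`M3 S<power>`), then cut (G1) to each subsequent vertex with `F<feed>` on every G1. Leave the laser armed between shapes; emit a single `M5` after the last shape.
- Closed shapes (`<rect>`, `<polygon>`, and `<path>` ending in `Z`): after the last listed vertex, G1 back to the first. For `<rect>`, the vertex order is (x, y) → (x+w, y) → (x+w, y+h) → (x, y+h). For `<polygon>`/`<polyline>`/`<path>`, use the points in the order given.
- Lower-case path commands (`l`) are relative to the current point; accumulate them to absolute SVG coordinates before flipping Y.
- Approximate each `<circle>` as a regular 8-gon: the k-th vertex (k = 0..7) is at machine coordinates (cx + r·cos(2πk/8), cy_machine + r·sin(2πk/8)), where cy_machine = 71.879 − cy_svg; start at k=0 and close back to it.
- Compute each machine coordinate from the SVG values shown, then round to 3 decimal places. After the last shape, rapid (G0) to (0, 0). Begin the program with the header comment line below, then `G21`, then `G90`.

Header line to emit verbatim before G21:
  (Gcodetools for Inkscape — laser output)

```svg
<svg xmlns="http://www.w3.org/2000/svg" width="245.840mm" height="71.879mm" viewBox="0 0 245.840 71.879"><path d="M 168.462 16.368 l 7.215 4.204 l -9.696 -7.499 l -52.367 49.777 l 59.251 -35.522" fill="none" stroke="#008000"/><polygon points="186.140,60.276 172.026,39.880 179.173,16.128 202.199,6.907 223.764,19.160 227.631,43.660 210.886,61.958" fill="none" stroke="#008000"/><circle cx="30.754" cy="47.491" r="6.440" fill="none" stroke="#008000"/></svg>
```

viewBox `0 0 245.840 71.879` with mm width/height → 1 unit = 1 mm. Flip: y_m = 71.879 − y_svg.

**Shape 1** — `<path>` open polyline, stroke `#008000` → engrave (S370, F4720). Machine vertices: (168.462,55.511) → (175.677,51.307) → (165.981,58.806) → (113.614,9.029) → (172.865,44.551). Open path.

**Shape 2** — `<polygon>` regular polygon, stroke `#008000` → engrave (S370, F4720). Machine vertices: (186.140,11.603) → (172.026,31.999) → (179.173,55.751) → (202.199,64.972) → (223.764,52.719) → (227.631,28.219) → (210.886,9.921) → (186.140,11.603). Closed: final G1 returns to the first vertex.

**Shape 3** — `<circle>` circle, stroke `#008000` → engrave (S370, F4720). Machine vertices: (37.194,24.388) → (35.308,28.942) → (30.754,30.828) → (26.200,28.942) → (24.314,24.388) → (26.200,19.834) → (30.754,17.948) → (35.308,19.834) → (37.194,24.388). Closed: final G1 returns to the first vertex.

(Gcodetools for Inkscape — laser output)
G21
G90
G0 X168.462 Y55.511
M3 S370
G1 X175.677 Y51.307 F4720
G1 X165.981 Y58.806 F4720
G1 X113.614 Y9.029 F4720
G1 X172.865 Y44.551 F4720
G0 X186.140 Y11.603
M3 S370
G1 X172.026 Y31.999 F4720
G1 X179.173 Y55.751 F4720
G1 X202.199 Y64.972 F4720
G1 X223.764 Y52.719 F4720
G1 X227.631 Y28.219 F4720
G1 X210.886 Y9.921 F4720
G1 X186.140 Y11.603 F4720
G0 X37.194 Y24.388
M3 S370
G1 X35.308 Y28.942 F4720
G1 X30.754 Y30.828 F4720
G1 X26.200 Y28.942 F4720
G1 X24.314 Y24.388 F4720
G1 X26.200 Y19.834 F4720
G1 X30.754 Y17.948 F4720
G1 X35.308 Y19.834 F4720
G1 X37.194 Y24.388 F4720
M5
G0 X0.000 Y0.000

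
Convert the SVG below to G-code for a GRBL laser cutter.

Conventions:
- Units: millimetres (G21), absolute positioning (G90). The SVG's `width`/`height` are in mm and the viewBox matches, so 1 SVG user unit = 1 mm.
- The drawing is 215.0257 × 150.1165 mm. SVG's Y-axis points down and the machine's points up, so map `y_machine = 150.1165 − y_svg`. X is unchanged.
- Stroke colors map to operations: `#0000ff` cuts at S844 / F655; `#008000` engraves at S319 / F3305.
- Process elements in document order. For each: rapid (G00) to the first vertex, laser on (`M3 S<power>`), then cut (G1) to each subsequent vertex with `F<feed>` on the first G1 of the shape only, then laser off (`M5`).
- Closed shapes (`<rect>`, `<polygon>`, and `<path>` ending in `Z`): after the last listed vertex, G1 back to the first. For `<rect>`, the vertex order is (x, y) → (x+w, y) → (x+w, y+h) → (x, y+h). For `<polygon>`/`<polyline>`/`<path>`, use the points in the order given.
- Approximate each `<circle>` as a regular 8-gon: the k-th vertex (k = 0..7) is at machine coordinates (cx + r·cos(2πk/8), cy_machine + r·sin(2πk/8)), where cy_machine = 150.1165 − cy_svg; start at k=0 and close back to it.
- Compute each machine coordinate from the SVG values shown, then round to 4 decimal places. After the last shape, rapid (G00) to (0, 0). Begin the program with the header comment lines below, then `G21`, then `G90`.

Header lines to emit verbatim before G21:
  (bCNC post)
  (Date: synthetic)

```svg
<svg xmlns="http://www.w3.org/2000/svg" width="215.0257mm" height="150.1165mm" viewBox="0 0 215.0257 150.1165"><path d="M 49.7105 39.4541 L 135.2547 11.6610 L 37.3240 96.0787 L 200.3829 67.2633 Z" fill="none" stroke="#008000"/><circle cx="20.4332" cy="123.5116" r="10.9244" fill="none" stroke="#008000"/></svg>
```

Since the viewBox matches the mm dimensions, user units are millimetres directly. The only transform is the Y-flip y_m = 150.1165 − y_svg.

Shape 1 is a closed polygon drawn with `<path>`. Its stroke #008000 means engrave at S319, F3305. After flipping Y the toolpath is (49.7105,110.6624) → (135.2547,138.4555) → (37.3240,54.0378) → (200.3829,82.8532) → (49.7105,110.6624), returning to the start.

Shape 2 is a circle drawn with `<circle>`. Its stroke #008000 means engrave at S319, F3305. After flipping Y the toolpath is (31.3576,26.6049) → (28.1579,34.3296) → (20.4332,37.5293) → (12.7085,34.3296) → (9.5088,26.6049) → (12.7085,18.8802) → (20.4332,15.6805) → (28.1579,18.8802) → (31.3576,26.6049), returning to the start.

(bCNC post)
(Date: synthetic)
G21
G90
G00 X49.7105 Y110.6624
M3 S319
G1 X135.2547 Y138.4555 F3305
G1 X37.3240 Y54.0378
G1 X200.3829 Y82.8532
G1 X49.7105 Y110.6624
M5
G00 X31.3576 Y26.6049
M3 S319
G1 X28.1579 Y34.3296 F3305
G1 X20.4332 Y37.5293
G1 X12.7085 Y34.3296
G1 X9.5088 Y26.6049
G1 X12.7085 Y18.8802
G1 X20.4332 Y15.6805
G1 X28.1579 Y18.8802
G1 X31.3576 Y26.6049
M5
G00 X0.0000 Y0.0000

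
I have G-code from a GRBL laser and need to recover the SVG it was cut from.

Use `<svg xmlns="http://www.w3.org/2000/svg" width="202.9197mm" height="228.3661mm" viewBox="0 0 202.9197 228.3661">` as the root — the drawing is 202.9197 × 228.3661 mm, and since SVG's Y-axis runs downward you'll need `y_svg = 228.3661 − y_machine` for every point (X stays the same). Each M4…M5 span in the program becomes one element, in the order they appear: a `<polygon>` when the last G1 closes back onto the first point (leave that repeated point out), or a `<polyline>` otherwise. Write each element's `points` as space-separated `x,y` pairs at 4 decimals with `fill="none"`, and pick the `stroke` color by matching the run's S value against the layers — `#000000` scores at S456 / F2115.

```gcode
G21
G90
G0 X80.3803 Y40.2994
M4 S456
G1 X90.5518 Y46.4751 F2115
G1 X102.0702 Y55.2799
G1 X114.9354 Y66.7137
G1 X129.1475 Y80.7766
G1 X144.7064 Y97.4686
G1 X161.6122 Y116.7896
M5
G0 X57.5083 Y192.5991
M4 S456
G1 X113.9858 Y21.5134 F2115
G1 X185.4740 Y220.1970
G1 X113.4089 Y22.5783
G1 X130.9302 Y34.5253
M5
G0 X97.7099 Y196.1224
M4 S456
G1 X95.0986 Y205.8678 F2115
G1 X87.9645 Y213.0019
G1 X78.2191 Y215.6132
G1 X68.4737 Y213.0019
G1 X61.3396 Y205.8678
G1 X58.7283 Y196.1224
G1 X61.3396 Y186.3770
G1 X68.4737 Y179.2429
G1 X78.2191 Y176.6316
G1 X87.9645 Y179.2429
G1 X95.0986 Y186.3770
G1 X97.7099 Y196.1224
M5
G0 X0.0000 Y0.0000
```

Each laser-on run becomes one SVG element. Flip Y back into SVG space with y_svg = 228.3661 − y_machine. Every run uses S456, so all elements get stroke `#000000` (score).

Run 1: The run is open, so emit a `<polyline>` with points (Y-flipped): 80.3803,188.0667 90.5518,181.8910 102.0702,173.0862 114.9354,161.6524 129.1475,147.5895 144.7064,130.8975 161.6122,111.5765.

Run 2: The run is open, so emit a `<polyline>` with points (Y-flipped): 57.5083,35.7670 113.9858,206.8527 185.4740,8.1691 113.4089,205.7878 130.9302,193.8408.

Run 3: The run returns to its start, so emit a `<polygon>` with points (Y-flipped): 97.7099,32.2437 95.0986,22.4983 87.9645,15.3642 78.2191,12.7529 68.4737,15.3642 61.3396,22.4983 58.7283,32.2437 61.3396,41.9891 68.4737,49.1232 78.2191,51.7345 87.9645,49.1232 95.0986,41.9891.

<svg xmlns="http://www.w3.org/2000/svg" width="202.9197mm" height="228.3661mm" viewBox="0 0 202.9197 228.3661">
  <polyline points="80.3803,188.0667 90.5518,181.8910 102.0702,173.0862 114.9354,161.6524 129.1475,147.5895 144.7064,130.8975 161.6122,111.5765" fill="none" stroke="#000000"/>
  <polyline points="57.5083,35.7670 113.9858,206.8527 185.4740,8.1691 113.4089,205.7878 130.9302,193.8408" fill="none" stroke="#000000"/>
  <polygon points="97.7099,32.2437 95.0986,22.4983 87.9645,15.3642 78.2191,12.7529 68.4737,15.3642 61.3396,22.4983 58.7283,32.2437 61.3396,41.9891 68.4737,49.1232 78.2191,51.7345 87.9645,49.1232 95.0986,41.9891" fill="none" stroke="#000000"/>
</svg>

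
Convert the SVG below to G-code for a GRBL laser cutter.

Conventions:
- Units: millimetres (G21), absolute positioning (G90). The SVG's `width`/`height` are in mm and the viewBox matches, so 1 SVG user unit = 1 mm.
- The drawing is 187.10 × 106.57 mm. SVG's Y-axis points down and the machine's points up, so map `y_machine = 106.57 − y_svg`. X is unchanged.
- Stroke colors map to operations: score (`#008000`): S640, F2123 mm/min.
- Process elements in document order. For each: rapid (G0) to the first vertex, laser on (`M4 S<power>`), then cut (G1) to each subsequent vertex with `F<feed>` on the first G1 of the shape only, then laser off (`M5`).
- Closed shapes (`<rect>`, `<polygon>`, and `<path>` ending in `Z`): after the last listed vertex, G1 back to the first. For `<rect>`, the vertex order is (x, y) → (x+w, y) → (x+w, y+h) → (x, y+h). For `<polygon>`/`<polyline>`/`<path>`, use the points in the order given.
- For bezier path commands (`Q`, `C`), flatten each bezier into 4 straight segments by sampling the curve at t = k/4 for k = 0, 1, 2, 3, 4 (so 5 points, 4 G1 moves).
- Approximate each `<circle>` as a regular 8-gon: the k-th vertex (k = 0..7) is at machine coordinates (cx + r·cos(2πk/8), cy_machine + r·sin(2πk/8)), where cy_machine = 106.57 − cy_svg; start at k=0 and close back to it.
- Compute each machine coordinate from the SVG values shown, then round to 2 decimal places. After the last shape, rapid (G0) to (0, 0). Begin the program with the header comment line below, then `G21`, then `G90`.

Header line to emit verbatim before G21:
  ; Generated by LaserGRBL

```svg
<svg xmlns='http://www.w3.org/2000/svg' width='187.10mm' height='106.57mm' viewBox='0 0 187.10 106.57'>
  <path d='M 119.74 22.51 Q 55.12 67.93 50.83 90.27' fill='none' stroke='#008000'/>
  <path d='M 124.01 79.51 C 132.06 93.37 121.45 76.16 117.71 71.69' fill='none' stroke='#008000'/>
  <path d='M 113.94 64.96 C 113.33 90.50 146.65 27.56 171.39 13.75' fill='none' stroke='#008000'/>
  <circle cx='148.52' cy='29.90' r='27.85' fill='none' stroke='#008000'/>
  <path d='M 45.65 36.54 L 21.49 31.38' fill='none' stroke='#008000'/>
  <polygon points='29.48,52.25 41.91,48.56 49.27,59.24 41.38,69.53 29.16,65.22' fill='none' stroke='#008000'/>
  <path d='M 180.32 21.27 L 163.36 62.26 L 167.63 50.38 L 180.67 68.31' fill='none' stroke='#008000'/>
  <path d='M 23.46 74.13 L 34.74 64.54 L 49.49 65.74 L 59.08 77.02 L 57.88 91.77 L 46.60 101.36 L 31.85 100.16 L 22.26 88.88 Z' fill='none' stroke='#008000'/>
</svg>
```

viewBox `0 0 187.10 106.57` with mm width/height → 1 unit = 1 mm. Flip: y_m = 106.57 − y_svg.

**Shape 1** — `<path>` quadratic bezier, stroke `#008000` → score (S640, F2123). Control points (SVG): P0=(119.74,22.51), P1=(55.12,67.93), P2=(50.83,90.27); sampled at t=k/4. Machine vertices: (119.74,84.06) → (91.20,62.79) → (70.20,44.41) → (56.75,28.91) → (50.83,16.30). Open path.

**Shape 2** — `<path>` cubic bezier, stroke `#008000` → score (S640, F2123). Control points (SVG): P0=(124.01,79.51), P1=(132.06,93.37), P2=(121.45,76.16), P3=(117.71,71.69); sampled at t=k/4. Machine vertices: (124.01,27.06) → (126.95,21.81) → (125.28,24.10) → (121.40,29.82) → (117.71,34.88). Open path.

**Shape 3** — `<path>` cubic bezier, stroke `#008000` → score (S640, F2123). Control points (SVG): P0=(113.94,64.96), P1=(113.33,90.50), P2=(146.65,27.56), P3=(171.39,13.75); sampled at t=k/4. Machine vertices: (113.94,41.61) → (119.18,36.89) → (133.16,52.46) → (151.89,75.40) → (171.39,92.82). Open path.

**Shape 4** — `<circle>` circle, stroke `#008000` → score (S640, F2123). Machine vertices: (176.37,76.67) → (168.21,96.36) → (148.52,104.52) → (128.83,96.36) → (120.67,76.67) → (128.83,56.98) → (148.52,48.82) → (168.21,56.98) → (176.37,76.67). Closed: final G1 returns to the first vertex.

**Shape 5** — `<path>` line segment, stroke `#008000` → score (S640, F2123). Machine vertices: (45.65,70.03) → (21.49,75.19). Open path.

**Shape 6** — `<polygon>` regular polygon, stroke `#008000` → score (S640, F2123). Machine vertices: (29.48,54.32) → (41.91,58.01) → (49.27,47.33) → (41.38,37.04) → (29.16,41.35) → (29.48,54.32). Closed: final G1 returns to the first vertex.

**Shape 7** — `<path>` open polyline, stroke `#008000` → score (S640, F2123). Machine vertices: (180.32,85.30) → (163.36,44.31) → (167.63,56.19) → (180.67,38.26). Open path.

**Shape 8** — `<path>` regular polygon, stroke `#008000` → score (S640, F2123). Machine vertices: (23.46,32.44) → (34.74,42.03) → (49.49,40.83) → (59.08,29.55) → (57.88,14.80) → (46.60,5.21) → (31.85,6.41) → (22.26,17.69) → (23.46,32.44). Closed: final G1 returns to the first vertex.

; Generated by LaserGRBL
G21
G90
G0 X119.74 Y84.06
M4 S640
G1 X91.20 Y62.79 F2123
G1 X70.20 Y44.41
G1 X56.75 Y28.91
G1 X50.83 Y16.30
M5
G0 X124.01 Y27.06
M4 S640
G1 X126.95 Y21.81 F2123
G1 X125.28 Y24.10
G1 X121.40 Y29.82
G1 X117.71 Y34.88
M5
G0 X113.94 Y41.61
M4 S640
G1 X119.18 Y36.89 F2123
G1 X133.16 Y52.46
G1 X151.89 Y75.40
G1 X171.39 Y92.82
M5
G0 X176.37 Y76.67
M4 S640
G1 X168.21 Y96.36 F2123
G1 X148.52 Y104.52
G1 X128.83 Y96.36
G1 X120.67 Y76.67
G1 X128.83 Y56.98
G1 X148.52 Y48.82
G1 X168.21 Y56.98
G1 X176.37 Y76.67
M5
G0 X45.65 Y70.03
M4 S640
G1 X21.49 Y75.19 F2123
M5
G0 X29.48 Y54.32
M4 S640
G1 X41.91 Y58.01 F2123
G1 X49.27 Y47.33
G1 X41.38 Y37.04
G1 X29.16 Y41.35
G1 X29.48 Y54.32
M5
G0 X180.32 Y85.30
M4 S640
G1 X163.36 Y44.31 F2123
G1 X167.63 Y56.19
G1 X180.67 Y38.26
M5
G0 X23.46 Y32.44
M4 S640
G1 X34.74 Y42.03 F2123
G1 X49.49 Y40.83
G1 X59.08 Y29.55
G1 X57.88 Y14.80
G1 X46.60 Y5.21
G1 X31.85 Y6.41
G1 X22.26 Y17.69
G1 X23.46 Y32.44
M5
G0 X0.00 Y0.00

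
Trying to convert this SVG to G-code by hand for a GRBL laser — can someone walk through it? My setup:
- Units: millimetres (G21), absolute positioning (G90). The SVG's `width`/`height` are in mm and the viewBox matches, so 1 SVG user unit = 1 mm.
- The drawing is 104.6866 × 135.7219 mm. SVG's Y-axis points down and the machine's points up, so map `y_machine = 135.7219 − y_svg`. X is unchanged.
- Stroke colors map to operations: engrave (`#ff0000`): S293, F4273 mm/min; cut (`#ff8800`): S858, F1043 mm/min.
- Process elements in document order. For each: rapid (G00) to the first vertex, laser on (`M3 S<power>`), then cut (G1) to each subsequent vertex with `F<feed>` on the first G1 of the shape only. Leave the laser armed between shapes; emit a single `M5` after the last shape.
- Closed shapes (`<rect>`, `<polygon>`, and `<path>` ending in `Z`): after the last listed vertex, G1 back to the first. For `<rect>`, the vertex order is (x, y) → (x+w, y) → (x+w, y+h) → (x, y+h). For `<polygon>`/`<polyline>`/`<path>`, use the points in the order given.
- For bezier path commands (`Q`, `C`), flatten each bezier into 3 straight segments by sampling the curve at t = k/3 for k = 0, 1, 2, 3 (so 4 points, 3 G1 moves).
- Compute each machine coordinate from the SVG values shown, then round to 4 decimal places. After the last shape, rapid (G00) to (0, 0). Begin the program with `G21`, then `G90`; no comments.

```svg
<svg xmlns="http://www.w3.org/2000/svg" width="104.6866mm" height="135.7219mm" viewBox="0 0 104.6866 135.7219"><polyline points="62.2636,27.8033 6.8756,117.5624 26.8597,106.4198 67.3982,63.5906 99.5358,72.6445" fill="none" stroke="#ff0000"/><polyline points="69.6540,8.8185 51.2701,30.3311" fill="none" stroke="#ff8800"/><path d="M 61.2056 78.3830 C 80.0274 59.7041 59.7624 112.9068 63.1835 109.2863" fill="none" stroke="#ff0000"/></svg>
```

G21
G90
G00 X62.2636 Y107.9186
M3 S293
G1 X6.8756 Y18.1595 F4273
G1 X26.8597 Y29.3021
G1 X67.3982 Y72.1313
G1 X99.5358 Y63.0774
G00 X69.6540 Y126.9034
M3 S858
G1 X51.2701 Y105.3908 F1043
G00 X61.2056 Y57.3389
M3 S293
G1 X69.3234 Y56.8241 F4273
G1 X65.3328 Y36.9893
G1 X63.1835 Y26.4356
M5
G00 X0.0000 Y0.0000

viewBox `0 0 104.6866 135.7219` with mm width/height → 1 unit = 1 mm. Flip: y_m = 135.7219 − y_svg.

**Shape 1** — `<polyline>` open polyline, stroke `#ff0000` → engrave (S293, F4273). Machine vertices: (62.2636,107.9186) → (6.8756,18.1595) → (26.8597,29.3021) → (67.3982,72.1313) → (99.5358,63.0774). Open path.

**Shape 2** — `<polyline>` line segment, stroke `#ff8800` → cut (S858, F1043). Machine vertices: (69.6540,126.9034) → (51.2701,105.3908). Open path.

**Shape 3** — `<path>` cubic bezier, stroke `#ff0000` → engrave (S293, F4273). Control points (SVG): P0=(61.2056,78.3830), P1=(80.0274,59.7041), P2=(59.7624,112.9068), P3=(63.1835,109.2863); sampled at t=k/3. Machine vertices: (61.2056,57.3389) → (69.3234,56.8241) → (65.3328,36.9893) → (63.1835,26.4356). Open path.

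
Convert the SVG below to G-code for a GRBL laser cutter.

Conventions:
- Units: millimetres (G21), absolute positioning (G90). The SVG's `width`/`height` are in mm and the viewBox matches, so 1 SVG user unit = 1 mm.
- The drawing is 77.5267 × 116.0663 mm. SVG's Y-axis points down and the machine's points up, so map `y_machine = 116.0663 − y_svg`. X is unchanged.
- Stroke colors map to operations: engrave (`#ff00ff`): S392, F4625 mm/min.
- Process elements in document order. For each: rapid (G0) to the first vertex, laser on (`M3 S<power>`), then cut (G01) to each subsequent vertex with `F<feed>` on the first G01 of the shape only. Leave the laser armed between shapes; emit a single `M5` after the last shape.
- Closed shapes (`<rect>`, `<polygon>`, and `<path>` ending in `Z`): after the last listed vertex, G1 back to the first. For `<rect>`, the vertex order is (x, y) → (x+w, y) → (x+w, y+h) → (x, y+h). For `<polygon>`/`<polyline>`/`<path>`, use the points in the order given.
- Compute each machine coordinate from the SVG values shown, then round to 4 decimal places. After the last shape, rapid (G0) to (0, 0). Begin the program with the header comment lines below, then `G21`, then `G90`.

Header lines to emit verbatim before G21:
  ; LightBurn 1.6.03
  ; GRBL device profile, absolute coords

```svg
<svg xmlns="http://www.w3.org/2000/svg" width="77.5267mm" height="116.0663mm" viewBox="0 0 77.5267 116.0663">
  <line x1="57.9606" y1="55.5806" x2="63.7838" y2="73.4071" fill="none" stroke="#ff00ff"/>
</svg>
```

; LightBurn 1.6.03
; GRBL device profile, absolute coords
G21
G90
G0 X57.9606 Y60.4857
M3 S392
G01 X63.7838 Y42.6592 F4625
M5
G0 X0.0000 Y0.0000

Since the viewBox matches the mm dimensions, user units are millimetres directly. The only transform is the Y-flip y_m = 116.0663 − y_svg.

Shape 1 is a line segment drawn with `<line>`. Its stroke #ff00ff means engrave at S392, F4625. After flipping Y the toolpath is (57.9606,60.4857) → (63.7838,42.6592).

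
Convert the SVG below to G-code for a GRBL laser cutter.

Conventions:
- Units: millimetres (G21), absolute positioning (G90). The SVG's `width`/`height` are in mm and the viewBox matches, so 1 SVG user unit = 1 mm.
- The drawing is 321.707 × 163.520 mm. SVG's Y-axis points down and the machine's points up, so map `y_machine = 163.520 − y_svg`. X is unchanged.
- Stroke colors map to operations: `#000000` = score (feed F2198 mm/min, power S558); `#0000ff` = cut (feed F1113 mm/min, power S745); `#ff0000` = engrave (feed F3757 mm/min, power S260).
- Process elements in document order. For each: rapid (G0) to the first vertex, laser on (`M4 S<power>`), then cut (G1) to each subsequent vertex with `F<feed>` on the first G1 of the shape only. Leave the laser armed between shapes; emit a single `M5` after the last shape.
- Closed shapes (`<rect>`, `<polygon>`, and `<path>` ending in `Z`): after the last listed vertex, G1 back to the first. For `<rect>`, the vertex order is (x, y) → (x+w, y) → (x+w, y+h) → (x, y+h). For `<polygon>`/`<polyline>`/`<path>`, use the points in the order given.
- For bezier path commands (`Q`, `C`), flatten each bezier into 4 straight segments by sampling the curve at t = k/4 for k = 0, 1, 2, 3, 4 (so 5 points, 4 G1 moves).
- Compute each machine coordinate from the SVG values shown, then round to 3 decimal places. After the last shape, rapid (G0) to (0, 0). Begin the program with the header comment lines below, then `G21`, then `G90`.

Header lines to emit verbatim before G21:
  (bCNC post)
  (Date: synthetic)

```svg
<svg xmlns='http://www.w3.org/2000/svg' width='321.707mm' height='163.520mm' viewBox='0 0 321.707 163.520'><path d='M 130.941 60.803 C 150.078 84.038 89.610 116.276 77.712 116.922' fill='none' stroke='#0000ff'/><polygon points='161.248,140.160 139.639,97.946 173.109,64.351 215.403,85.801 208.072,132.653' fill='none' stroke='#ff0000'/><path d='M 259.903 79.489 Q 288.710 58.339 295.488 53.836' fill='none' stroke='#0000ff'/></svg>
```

(bCNC post)
(Date: synthetic)
G21
G90
G0 X130.941 Y102.717
M4 S745
G1 X132.371 Y84.237 F1113
G1 X115.965 Y66.187
G1 X93.740 Y52.372
G1 X77.712 Y46.598
G0 X161.248 Y23.360
M4 S260
G1 X139.639 Y65.574 F3757
G1 X173.109 Y99.169
G1 X215.403 Y77.719
G1 X208.072 Y30.867
G1 X161.248 Y23.360
G0 X259.903 Y84.031
M4 S745
G1 X272.930 Y93.566 F1113
G1 X283.203 Y101.019
G1 X290.722 Y106.392
G1 X295.488 Y109.684
M5
G0 X0.000 Y0.000

1 u = 1 mm; y_m = 163.520 − y.

[1] `<path>` cubic bezier, #0000ff→cut S745 F1113: (130.941,102.717) → (132.371,84.237) → (115.965,66.187) → (93.740,52.372) → (77.712,46.598)

[2] `<polygon>` regular polygon, #ff0000→engrave S260 F3757: (161.248,23.360) → (139.639,65.574) → (173.109,99.169) → (215.403,77.719) → (208.072,30.867) → (161.248,23.360) (closed)

[3] `<path>` quadratic bezier, #0000ff→cut S745 F1113: (259.903,84.031) → (272.930,93.566) → (283.203,101.019) → (290.722,106.392) → (295.488,109.684)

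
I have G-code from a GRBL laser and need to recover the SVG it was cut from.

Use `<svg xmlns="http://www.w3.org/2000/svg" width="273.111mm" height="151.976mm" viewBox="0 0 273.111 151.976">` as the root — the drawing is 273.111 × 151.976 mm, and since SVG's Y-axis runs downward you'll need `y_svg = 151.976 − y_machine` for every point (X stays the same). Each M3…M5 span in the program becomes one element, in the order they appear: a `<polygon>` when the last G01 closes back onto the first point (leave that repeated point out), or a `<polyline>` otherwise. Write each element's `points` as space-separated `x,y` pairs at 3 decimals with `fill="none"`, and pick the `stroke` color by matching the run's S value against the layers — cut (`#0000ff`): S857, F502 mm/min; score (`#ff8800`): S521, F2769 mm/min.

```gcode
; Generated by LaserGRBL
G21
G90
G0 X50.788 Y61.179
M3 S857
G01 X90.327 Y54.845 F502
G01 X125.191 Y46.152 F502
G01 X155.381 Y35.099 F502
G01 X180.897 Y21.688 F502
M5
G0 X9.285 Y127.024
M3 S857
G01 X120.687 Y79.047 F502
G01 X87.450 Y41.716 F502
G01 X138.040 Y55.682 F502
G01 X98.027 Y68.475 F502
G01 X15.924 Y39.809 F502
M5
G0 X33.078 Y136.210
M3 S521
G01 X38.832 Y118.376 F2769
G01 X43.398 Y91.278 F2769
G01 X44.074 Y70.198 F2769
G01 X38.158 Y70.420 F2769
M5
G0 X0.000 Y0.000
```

Each laser-on run becomes one SVG element. Flip Y back into SVG space with y_svg = 151.976 − y_machine.

Run 1: S857 ⇒ cut layer `#0000ff`. The run is open, so emit a `<polyline>` with points (Y-flipped): 50.788,90.797 90.327,97.131 125.191,105.824 155.381,116.877 180.897,130.288.

Run 2: power S857 maps to stroke `#0000ff` (cut). The run is open, so emit a `<polyline>` with points (Y-flipped): 9.285,24.952 120.687,72.929 87.450,110.260 138.040,96.294 98.027,83.501 15.924,112.167.

Run 3: power S521 maps to stroke `#ff8800` (score). The run is open, so emit a `<polyline>` with points (Y-flipped): 33.078,15.766 38.832,33.600 43.398,60.698 44.074,81.778 38.158,81.556.

<svg xmlns="http://www.w3.org/2000/svg" width="273.111mm" height="151.976mm" viewBox="0 0 273.111 151.976">
  <polyline points="50.788,90.797 90.327,97.131 125.191,105.824 155.381,116.877 180.897,130.288" fill="none" stroke="#0000ff"/>
  <polyline points="9.285,24.952 120.687,72.929 87.450,110.260 138.040,96.294 98.027,83.501 15.924,112.167" fill="none" stroke="#0000ff"/>
  <polyline points="33.078,15.766 38.832,33.600 43.398,60.698 44.074,81.778 38.158,81.556" fill="none" stroke="#ff8800"/>
</svg>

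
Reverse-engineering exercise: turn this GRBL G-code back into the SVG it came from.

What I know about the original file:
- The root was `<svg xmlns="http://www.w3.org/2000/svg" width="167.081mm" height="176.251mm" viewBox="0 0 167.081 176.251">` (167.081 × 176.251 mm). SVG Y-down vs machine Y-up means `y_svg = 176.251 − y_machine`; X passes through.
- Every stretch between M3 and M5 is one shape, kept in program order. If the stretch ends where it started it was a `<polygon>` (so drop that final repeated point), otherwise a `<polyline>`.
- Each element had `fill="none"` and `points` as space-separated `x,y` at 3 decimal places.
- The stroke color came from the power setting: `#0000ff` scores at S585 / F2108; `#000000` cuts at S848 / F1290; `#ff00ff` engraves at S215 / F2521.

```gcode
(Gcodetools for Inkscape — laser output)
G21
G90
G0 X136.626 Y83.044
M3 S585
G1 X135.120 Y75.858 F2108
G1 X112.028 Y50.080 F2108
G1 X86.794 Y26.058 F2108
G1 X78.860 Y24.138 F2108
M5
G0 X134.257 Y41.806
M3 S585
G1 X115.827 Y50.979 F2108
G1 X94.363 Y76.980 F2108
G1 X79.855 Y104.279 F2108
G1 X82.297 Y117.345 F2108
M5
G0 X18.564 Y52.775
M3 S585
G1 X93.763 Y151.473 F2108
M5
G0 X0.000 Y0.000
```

<svg xmlns="http://www.w3.org/2000/svg" width="167.081mm" height="176.251mm" viewBox="0 0 167.081 176.251">
  <polyline points="136.626,93.207 135.120,100.393 112.028,126.171 86.794,150.193 78.860,152.113" fill="none" stroke="#0000ff"/>
  <polyline points="134.257,134.445 115.827,125.272 94.363,99.271 79.855,71.972 82.297,58.906" fill="none" stroke="#0000ff"/>
  <polyline points="18.564,123.476 93.763,24.778" fill="none" stroke="#0000ff"/>
</svg>

Each laser-on run becomes one SVG element. Flip Y back into SVG space with y_svg = 176.251 − y_machine. Every run uses S585, so all elements get stroke `#0000ff` (score).

Run 1: The run is open, so emit a `<polyline>` with points (Y-flipped): 136.626,93.207 135.120,100.393 112.028,126.171 86.794,150.193 78.860,152.113.

Run 2: The run is open, so emit a `<polyline>` with points (Y-flipped): 134.257,134.445 115.827,125.272 94.363,99.271 79.855,71.972 82.297,58.906.

Run 3: The run is open, so emit a `<polyline>` with points (Y-flipped): 18.564,123.476 93.763,24.778.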